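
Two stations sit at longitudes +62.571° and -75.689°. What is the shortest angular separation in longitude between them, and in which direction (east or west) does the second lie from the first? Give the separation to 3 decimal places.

Raw difference: -75.689 − 62.571 = -138.26°.
Normalise into (−180°, 180°]: -138.26° stays -138.26°.
Negative ⇒ the second point lies to the west; separation 138.260°.

138.260° west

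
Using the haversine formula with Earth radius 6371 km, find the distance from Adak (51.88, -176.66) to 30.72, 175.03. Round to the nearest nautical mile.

Δλ = 175.03 − -176.66 = 351.69°; wrapped into (−180°, 180°]: -8.31°.
Δφ = 30.72 − 51.88 = -21.16°.
a = sin²(Δφ/2) + cos φ₁ · cos φ₂ · sin²(Δλ/2) = 0.036498.
c = 2·atan2(√a, √(1−a)) = 0.38445 rad → d = 6371·c ≈ 2449.34 km ≈ 1322.54 nmi.

1323 nmi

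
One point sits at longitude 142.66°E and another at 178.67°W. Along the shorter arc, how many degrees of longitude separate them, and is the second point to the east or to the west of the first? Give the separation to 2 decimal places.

Raw difference: -178.67 − 142.66 = -321.33°.
Normalise into (−180°, 180°]: -321.33° + 360° = 38.67°.
Positive ⇒ the second point lies to the east; separation 38.67°.

38.67° east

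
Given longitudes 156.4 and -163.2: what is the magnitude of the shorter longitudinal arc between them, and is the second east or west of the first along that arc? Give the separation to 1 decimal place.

40.4° east

Raw difference: -163.2 − 156.4 = -319.6°.
Normalise into (−180°, 180°]: -319.6° + 360° = 40.4°.
Positive ⇒ the second point lies to the east; separation 40.4°.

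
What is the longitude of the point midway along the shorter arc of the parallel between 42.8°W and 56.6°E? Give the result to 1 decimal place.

Signed shortest Δλ from -42.8° to +56.6° is +99.4°.
Midpoint longitude = -42.8° + (+99.4°)/2 = -42.8° + 49.7° = +6.9°.

6.9°E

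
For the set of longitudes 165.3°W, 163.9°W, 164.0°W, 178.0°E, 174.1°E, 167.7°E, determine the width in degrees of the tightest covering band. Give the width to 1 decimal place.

Sort the longitudes: -165.3°, -164.0°, -163.9°, +167.7°, +174.1°, +178.0°.
Eastward gaps between consecutive values (wrapping around): 1.3°, 0.1°, 331.6°, 6.4°, 3.9°, 16.7°.
Largest gap = 331.6° ⇒ minimal covering band is its complement: 360° − 331.6° = 28.4°.
Band runs from +167.7° eastward to -163.9°, crossing the antimeridian.

28.4°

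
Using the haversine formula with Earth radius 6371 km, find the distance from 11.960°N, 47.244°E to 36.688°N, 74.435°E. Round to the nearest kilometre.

3864 km

Δλ = 74.435 − 47.244 = 27.191°.
Δφ = 36.688 − 11.960 = 24.728°.
a = sin²(Δφ/2) + cos φ₁ · cos φ₂ · sin²(Δλ/2) = 0.089196.
c = 2·atan2(√a, √(1−a)) = 0.60657 rad → d = 6371·c ≈ 3864.46 km.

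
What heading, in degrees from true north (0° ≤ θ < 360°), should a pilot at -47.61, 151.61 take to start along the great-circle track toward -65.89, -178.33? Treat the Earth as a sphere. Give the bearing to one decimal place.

150.0°

Δλ = -178.33 − 151.61 = -329.94°; wrapped into (−180°, 180°]: 30.06°.
θ = atan2( sin Δλ · cos φ₂ , cos φ₁ · sin φ₂ − sin φ₁ · cos φ₂ · cos Δλ )
  = atan2(0.20462, -0.35424) = 149.988° → normalised to [0°, 360°): 149.988°.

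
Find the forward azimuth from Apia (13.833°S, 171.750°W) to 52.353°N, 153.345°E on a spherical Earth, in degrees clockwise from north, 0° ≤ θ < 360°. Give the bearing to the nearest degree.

339°

Δλ = 153.345 − -171.750 = 325.095°; wrapped into (−180°, 180°]: -34.905°.
θ = atan2( sin Δλ · cos φ₂ , cos φ₁ · sin φ₂ − sin φ₁ · cos φ₂ · cos Δλ )
  = atan2(-0.34951, 0.88859) = -21.471° → normalised to [0°, 360°): 338.529°.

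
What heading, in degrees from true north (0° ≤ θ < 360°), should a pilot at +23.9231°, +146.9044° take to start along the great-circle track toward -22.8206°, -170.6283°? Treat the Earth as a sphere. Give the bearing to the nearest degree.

Δλ = -170.6283 − 146.9044 = -317.5327°; wrapped into (−180°, 180°]: 42.4673°.
θ = atan2( sin Δλ · cos φ₂ , cos φ₁ · sin φ₂ − sin φ₁ · cos φ₂ · cos Δλ )
  = atan2(0.62232, -0.63024) = 135.362° → normalised to [0°, 360°): 135.362°.

135°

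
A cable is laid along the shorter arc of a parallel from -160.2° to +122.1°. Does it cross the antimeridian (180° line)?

Naïve |122.1 − -160.2| = 282.3° > 180°, so the shorter arc goes the other way round — across 180°.
Signed shortest Δλ = ((122.1 − -160.2 + 180) mod 360) − 180 = -77.7°.
Going west by 77.7° from -160.2° passes through 180° before reaching +122.1°.

Yes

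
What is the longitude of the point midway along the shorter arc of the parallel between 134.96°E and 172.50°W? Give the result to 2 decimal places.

161.23°E

Signed shortest Δλ from +134.96° to -172.50° is +52.54°.
Midpoint longitude = +134.96° + (+52.54°)/2 = +134.96° + 26.27° = +161.23°.
(The naïve average (+134.96 + -172.50)/2 = -18.77° is on the wrong side of the globe.)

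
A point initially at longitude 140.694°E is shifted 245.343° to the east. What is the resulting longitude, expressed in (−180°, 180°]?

Start at +140.694°; shift +245.343° → +386.037°.
+386.037° lies outside (−180°, 180°]; subtract 360° → +26.037°.

26.037°E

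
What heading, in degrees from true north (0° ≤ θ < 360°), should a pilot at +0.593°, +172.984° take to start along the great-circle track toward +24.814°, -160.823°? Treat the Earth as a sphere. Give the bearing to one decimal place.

Δλ = -160.823 − 172.984 = -333.807°; wrapped into (−180°, 180°]: 26.193°.
θ = atan2( sin Δλ · cos φ₂ , cos φ₁ · sin φ₂ − sin φ₁ · cos φ₂ · cos Δλ )
  = atan2(0.40064, 0.41122) = 44.254° → normalised to [0°, 360°): 44.254°.

44.3°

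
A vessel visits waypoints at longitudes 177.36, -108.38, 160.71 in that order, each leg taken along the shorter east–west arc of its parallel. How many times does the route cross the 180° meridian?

2

Leg 1: +177.36° → -108.38°, shortest Δλ = 74.26° (east) — crosses 180°.
Leg 2: -108.38° → +160.71°, shortest Δλ = -90.91° (west) — crosses 180°.
Total crossings: 2.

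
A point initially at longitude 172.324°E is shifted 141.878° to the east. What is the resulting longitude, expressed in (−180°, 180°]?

Start at +172.324°; shift +141.878° → +314.202°.
+314.202° lies outside (−180°, 180°]; subtract 360° → -45.798°.

45.798°W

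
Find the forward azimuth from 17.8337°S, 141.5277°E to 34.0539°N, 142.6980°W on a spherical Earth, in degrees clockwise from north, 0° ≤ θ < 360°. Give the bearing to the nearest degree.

Δλ = -142.6980 − 141.5277 = -284.2257°; wrapped into (−180°, 180°]: 75.7743°.
θ = atan2( sin Δλ · cos φ₂ , cos φ₁ · sin φ₂ − sin φ₁ · cos φ₂ · cos Δλ )
  = atan2(0.80311, 0.59542) = 53.447° → normalised to [0°, 360°): 53.447°.

53°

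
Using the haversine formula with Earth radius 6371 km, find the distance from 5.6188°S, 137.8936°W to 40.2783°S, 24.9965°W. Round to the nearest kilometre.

Δλ = -24.9965 − -137.8936 = 112.8971°.
Δφ = -40.2783 − -5.6188 = -34.6595°.
a = sin²(Δφ/2) + cos φ₁ · cos φ₂ · sin²(Δλ/2) = 0.616054.
c = 2·atan2(√a, √(1−a)) = 1.80504 rad → d = 6371·c ≈ 11499.91 km.

11500 km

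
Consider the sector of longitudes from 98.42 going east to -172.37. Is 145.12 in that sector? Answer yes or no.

Yes

Band width going east from +98.42° to -172.37°: ((-172.37 − 98.42) mod 360) = 89.21°.
Offset of +145.12° east of the west edge: ((145.12 − 98.42) mod 360) = 46.70°.
46.70° ≤ 89.21° ⇒ inside.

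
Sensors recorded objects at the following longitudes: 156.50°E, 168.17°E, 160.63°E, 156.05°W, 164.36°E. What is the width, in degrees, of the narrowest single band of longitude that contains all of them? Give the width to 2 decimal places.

Sort the longitudes: -156.05°, +156.50°, +160.63°, +164.36°, +168.17°.
Eastward gaps between consecutive values (wrapping around): 312.55°, 4.13°, 3.73°, 3.81°, 35.78°.
Largest gap = 312.55° ⇒ minimal covering band is its complement: 360° − 312.55° = 47.45°.
Band runs from +156.50° eastward to -156.05°, crossing the antimeridian.

47.45°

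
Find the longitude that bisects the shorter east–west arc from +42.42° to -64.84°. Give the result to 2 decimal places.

-11.21°

Signed shortest Δλ from +42.42° to -64.84° is -107.26°.
Midpoint longitude = +42.42° + (-107.26°)/2 = +42.42° − 53.63° = -11.21°.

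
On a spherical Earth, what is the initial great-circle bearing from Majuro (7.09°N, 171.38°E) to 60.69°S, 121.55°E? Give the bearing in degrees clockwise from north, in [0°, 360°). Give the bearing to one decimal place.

202.5°

Δλ = 121.55 − 171.38 = -49.83°.
θ = atan2( sin Δλ · cos φ₂ , cos φ₁ · sin φ₂ − sin φ₁ · cos φ₂ · cos Δλ )
  = atan2(-0.37407, -0.90429) = -157.527° → normalised to [0°, 360°): 202.473°.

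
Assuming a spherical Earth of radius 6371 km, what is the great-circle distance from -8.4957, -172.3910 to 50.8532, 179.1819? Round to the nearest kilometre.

Δλ = 179.1819 − -172.3910 = 351.5729°; wrapped into (−180°, 180°]: -8.4271°.
Δφ = 50.8532 − -8.4957 = 59.3489°.
a = sin²(Δφ/2) + cos φ₁ · cos φ₂ · sin²(Δλ/2) = 0.248466.
c = 2·atan2(√a, √(1−a)) = 1.04365 rad → d = 6371·c ≈ 6649.11 km.

6649 km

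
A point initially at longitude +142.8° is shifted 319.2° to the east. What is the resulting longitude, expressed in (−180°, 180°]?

Start at +142.8°; shift +319.2° → +462.0°.
+462.0° lies outside (−180°, 180°]; subtract 360° → +102.0°.

+102.0°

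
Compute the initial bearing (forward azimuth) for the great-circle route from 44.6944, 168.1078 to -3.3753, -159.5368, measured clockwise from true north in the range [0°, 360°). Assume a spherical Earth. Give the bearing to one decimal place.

139.9°

Δλ = -159.5368 − 168.1078 = -327.6446°; wrapped into (−180°, 180°]: 32.3554°.
θ = atan2( sin Δλ · cos φ₂ , cos φ₁ · sin φ₂ − sin φ₁ · cos φ₂ · cos Δλ )
  = atan2(0.53424, -0.63495) = 139.923° → normalised to [0°, 360°): 139.923°.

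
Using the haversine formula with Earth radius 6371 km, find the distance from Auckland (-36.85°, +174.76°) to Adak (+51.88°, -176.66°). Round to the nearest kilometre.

9902 km

Δλ = -176.66 − 174.76 = -351.42°; wrapped into (−180°, 180°]: 8.58°.
Δφ = 51.88 − -36.85 = 88.73°.
a = sin²(Δφ/2) + cos φ₁ · cos φ₂ · sin²(Δλ/2) = 0.491682.
c = 2·atan2(√a, √(1−a)) = 1.55416 rad → d = 6371·c ≈ 9901.55 km.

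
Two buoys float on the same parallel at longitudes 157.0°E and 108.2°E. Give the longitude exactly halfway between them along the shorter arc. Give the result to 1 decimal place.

132.6°E

Signed shortest Δλ from +157.0° to +108.2° is -48.8°.
Midpoint longitude = +157.0° + (-48.8°)/2 = +157.0° − 24.4° = +132.6°.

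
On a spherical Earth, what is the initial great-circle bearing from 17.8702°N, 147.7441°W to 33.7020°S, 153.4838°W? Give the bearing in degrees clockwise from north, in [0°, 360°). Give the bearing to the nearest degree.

Δλ = -153.4838 − -147.7441 = -5.7397°.
θ = atan2( sin Δλ · cos φ₂ , cos φ₁ · sin φ₂ − sin φ₁ · cos φ₂ · cos Δλ )
  = atan2(-0.08320, -0.78211) = -173.928° → normalised to [0°, 360°): 186.072°.

186°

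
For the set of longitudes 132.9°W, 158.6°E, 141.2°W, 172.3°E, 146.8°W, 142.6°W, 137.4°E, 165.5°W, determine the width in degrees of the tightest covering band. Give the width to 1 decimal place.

89.7°

Sort the longitudes: -165.5°, -146.8°, -142.6°, -141.2°, -132.9°, +137.4°, +158.6°, +172.3°.
Eastward gaps between consecutive values (wrapping around): 18.7°, 4.2°, 1.4°, 8.3°, 270.3°, 21.2°, 13.7°, 22.2°.
Largest gap = 270.3° ⇒ minimal covering band is its complement: 360° − 270.3° = 89.7°.
Band runs from +137.4° eastward to -132.9°, crossing the antimeridian.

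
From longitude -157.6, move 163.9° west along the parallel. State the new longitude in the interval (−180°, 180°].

+38.5°

Start at -157.6°; shift −163.9° → -321.5°.
-321.5° lies outside (−180°, 180°]; add 360° → +38.5°.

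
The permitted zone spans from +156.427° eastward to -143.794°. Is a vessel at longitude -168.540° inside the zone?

Band width going east from +156.427° to -143.794°: ((-143.794 − 156.427) mod 360) = 59.779°.
Offset of -168.540° east of the west edge: ((-168.540 − 156.427) mod 360) = 35.033°.
35.033° ≤ 59.779° ⇒ inside.

Yes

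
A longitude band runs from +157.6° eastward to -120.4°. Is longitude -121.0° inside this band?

Band width going east from +157.6° to -120.4°: ((-120.4 − 157.6) mod 360) = 82.0°.
Offset of -121.0° east of the west edge: ((-121.0 − 157.6) mod 360) = 81.4°.
81.4° ≤ 82.0° ⇒ inside.

Yes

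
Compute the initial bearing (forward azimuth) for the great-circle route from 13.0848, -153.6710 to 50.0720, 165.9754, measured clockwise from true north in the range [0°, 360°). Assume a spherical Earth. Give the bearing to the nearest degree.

Δλ = 165.9754 − -153.6710 = 319.6464°; wrapped into (−180°, 180°]: -40.3536°.
θ = atan2( sin Δλ · cos φ₂ , cos φ₁ · sin φ₂ − sin φ₁ · cos φ₂ · cos Δλ )
  = atan2(-0.41558, 0.63621) = -33.153° → normalised to [0°, 360°): 326.847°.

327°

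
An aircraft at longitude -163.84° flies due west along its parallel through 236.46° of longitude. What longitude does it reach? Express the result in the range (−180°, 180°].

-40.30°

Start at -163.84°; shift −236.46° → -400.30°.
-400.30° lies outside (−180°, 180°]; add 360° → -40.30°.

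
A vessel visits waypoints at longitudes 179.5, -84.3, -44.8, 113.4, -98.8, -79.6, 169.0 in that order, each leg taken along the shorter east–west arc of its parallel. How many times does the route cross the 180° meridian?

Leg 1: +179.5° → -84.3°, shortest Δλ = 96.2° (east) — crosses 180°.
Leg 2: -84.3° → -44.8°, shortest Δλ = 39.5° (east) — does not cross 180°.
Leg 3: -44.8° → +113.4°, shortest Δλ = 158.2° (east) — does not cross 180°.
Leg 4: +113.4° → -98.8°, shortest Δλ = 147.8° (east) — crosses 180°.
Leg 5: -98.8° → -79.6°, shortest Δλ = 19.2° (east) — does not cross 180°.
Leg 6: -79.6° → +169.0°, shortest Δλ = -111.4° (west) — crosses 180°.
Total crossings: 3.

3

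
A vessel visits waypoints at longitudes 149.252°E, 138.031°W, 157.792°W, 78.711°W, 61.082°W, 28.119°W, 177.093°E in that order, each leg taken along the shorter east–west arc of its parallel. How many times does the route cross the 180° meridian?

Leg 1: +149.252° → -138.031°, shortest Δλ = 72.717° (east) — crosses 180°.
Leg 2: -138.031° → -157.792°, shortest Δλ = -19.761° (west) — does not cross 180°.
Leg 3: -157.792° → -78.711°, shortest Δλ = 79.081° (east) — does not cross 180°.
Leg 4: -78.711° → -61.082°, shortest Δλ = 17.629° (east) — does not cross 180°.
Leg 5: -61.082° → -28.119°, shortest Δλ = 32.963° (east) — does not cross 180°.
Leg 6: -28.119° → +177.093°, shortest Δλ = -154.788° (west) — crosses 180°.
Total crossings: 2.

2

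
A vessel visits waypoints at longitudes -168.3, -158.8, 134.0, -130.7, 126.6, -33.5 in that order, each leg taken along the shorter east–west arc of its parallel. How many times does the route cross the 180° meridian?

Leg 1: -168.3° → -158.8°, shortest Δλ = 9.5° (east) — does not cross 180°.
Leg 2: -158.8° → +134.0°, shortest Δλ = -67.2° (west) — crosses 180°.
Leg 3: +134.0° → -130.7°, shortest Δλ = 95.3° (east) — crosses 180°.
Leg 4: -130.7° → +126.6°, shortest Δλ = -102.7° (west) — crosses 180°.
Leg 5: +126.6° → -33.5°, shortest Δλ = -160.1° (west) — does not cross 180°.
Total crossings: 3.

3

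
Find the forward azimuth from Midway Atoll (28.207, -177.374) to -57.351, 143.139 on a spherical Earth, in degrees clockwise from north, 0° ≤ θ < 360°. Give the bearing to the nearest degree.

Δλ = 143.139 − -177.374 = 320.513°; wrapped into (−180°, 180°]: -39.487°.
θ = atan2( sin Δλ · cos φ₂ , cos φ₁ · sin φ₂ − sin φ₁ · cos φ₂ · cos Δλ )
  = atan2(-0.34306, -0.93880) = -159.926° → normalised to [0°, 360°): 200.074°.

200°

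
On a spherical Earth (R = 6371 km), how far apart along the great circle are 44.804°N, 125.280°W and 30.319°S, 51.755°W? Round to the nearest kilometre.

11174 km

Δλ = -51.755 − -125.280 = 73.525°.
Δφ = -30.319 − 44.804 = -75.123°.
a = sin²(Δφ/2) + cos φ₁ · cos φ₂ · sin²(Δλ/2) = 0.591018.
c = 2·atan2(√a, √(1−a)) = 1.75385 rad → d = 6371·c ≈ 11173.80 km.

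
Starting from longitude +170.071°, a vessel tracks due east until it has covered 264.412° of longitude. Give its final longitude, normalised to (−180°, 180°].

+74.483°

Start at +170.071°; shift +264.412° → +434.483°.
+434.483° lies outside (−180°, 180°]; subtract 360° → +74.483°.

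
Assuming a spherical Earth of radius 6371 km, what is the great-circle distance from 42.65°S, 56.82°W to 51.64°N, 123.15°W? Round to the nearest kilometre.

Δλ = -123.15 − -56.82 = -66.33°.
Δφ = 51.64 − -42.65 = 94.29°.
a = sin²(Δφ/2) + cos φ₁ · cos φ₂ · sin²(Δλ/2) = 0.674004.
c = 2·atan2(√a, √(1−a)) = 1.92624 rad → d = 6371·c ≈ 12272.08 km.

12272 km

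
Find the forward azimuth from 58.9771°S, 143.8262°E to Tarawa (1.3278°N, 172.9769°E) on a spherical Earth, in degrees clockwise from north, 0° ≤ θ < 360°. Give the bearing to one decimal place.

32.6°

Δλ = 172.9769 − 143.8262 = 29.1507°.
θ = atan2( sin Δλ · cos φ₂ , cos φ₁ · sin φ₂ − sin φ₁ · cos φ₂ · cos Δλ )
  = atan2(0.48698, 0.76016) = 32.645° → normalised to [0°, 360°): 32.645°.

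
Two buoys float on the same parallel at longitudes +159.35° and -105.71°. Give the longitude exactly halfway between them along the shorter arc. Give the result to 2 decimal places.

Signed shortest Δλ from +159.35° to -105.71° is +94.94°.
Midpoint longitude = +159.35° + (+94.94°)/2 = +159.35° + 47.47° = +206.82°.
Normalise into (−180°, 180°]: -153.18°.
(The naïve average (+159.35 + -105.71)/2 = 26.82° is on the wrong side of the globe.)

-153.18°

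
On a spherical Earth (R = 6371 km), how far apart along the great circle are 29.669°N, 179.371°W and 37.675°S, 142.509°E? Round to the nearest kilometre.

Δλ = 142.509 − -179.371 = 321.880°; wrapped into (−180°, 180°]: -38.120°.
Δφ = -37.675 − 29.669 = -67.344°.
a = sin²(Δφ/2) + cos φ₁ · cos φ₂ · sin²(Δλ/2) = 0.380740.
c = 2·atan2(√a, √(1−a)) = 1.32996 rad → d = 6371·c ≈ 8473.15 km.

8473 km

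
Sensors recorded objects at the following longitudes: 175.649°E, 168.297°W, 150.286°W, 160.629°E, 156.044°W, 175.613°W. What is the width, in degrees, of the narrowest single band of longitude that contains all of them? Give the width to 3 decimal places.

49.085°

Sort the longitudes: -175.613°, -168.297°, -156.044°, -150.286°, +160.629°, +175.649°.
Eastward gaps between consecutive values (wrapping around): 7.316°, 12.253°, 5.758°, 310.915°, 15.020°, 8.738°.
Largest gap = 310.915° ⇒ minimal covering band is its complement: 360° − 310.915° = 49.085°.
Band runs from +160.629° eastward to -150.286°, crossing the antimeridian.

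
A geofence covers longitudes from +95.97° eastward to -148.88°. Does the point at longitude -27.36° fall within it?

No

Band width going east from +95.97° to -148.88°: ((-148.88 − 95.97) mod 360) = 115.15°.
Offset of -27.36° east of the west edge: ((-27.36 − 95.97) mod 360) = 236.67°.
236.67° > 115.15° ⇒ outside.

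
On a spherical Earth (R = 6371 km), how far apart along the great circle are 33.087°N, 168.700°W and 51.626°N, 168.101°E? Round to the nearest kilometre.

2784 km

Δλ = 168.101 − -168.700 = 336.801°; wrapped into (−180°, 180°]: -23.199°.
Δφ = 51.626 − 33.087 = 18.539°.
a = sin²(Δφ/2) + cos φ₁ · cos φ₂ · sin²(Δλ/2) = 0.046974.
c = 2·atan2(√a, √(1−a)) = 0.43694 rad → d = 6371·c ≈ 2783.74 km.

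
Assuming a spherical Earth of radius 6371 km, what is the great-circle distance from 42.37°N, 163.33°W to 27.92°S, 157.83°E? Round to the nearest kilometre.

Δλ = 157.83 − -163.33 = 321.16°; wrapped into (−180°, 180°]: -38.84°.
Δφ = -27.92 − 42.37 = -70.29°.
a = sin²(Δφ/2) + cos φ₁ · cos φ₂ · sin²(Δλ/2) = 0.403539.
c = 2·atan2(√a, √(1−a)) = 1.37666 rad → d = 6371·c ≈ 8770.68 km.

8771 km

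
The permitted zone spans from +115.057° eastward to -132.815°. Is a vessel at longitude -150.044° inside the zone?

Band width going east from +115.057° to -132.815°: ((-132.815 − 115.057) mod 360) = 112.128°.
Offset of -150.044° east of the west edge: ((-150.044 − 115.057) mod 360) = 94.899°.
94.899° ≤ 112.128° ⇒ inside.

Yes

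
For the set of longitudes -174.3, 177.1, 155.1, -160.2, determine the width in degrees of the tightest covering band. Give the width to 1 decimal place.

44.7°

Sort the longitudes: -174.3°, -160.2°, +155.1°, +177.1°.
Eastward gaps between consecutive values (wrapping around): 14.1°, 315.3°, 22.0°, 8.6°.
Largest gap = 315.3° ⇒ minimal covering band is its complement: 360° − 315.3° = 44.7°.
Band runs from +155.1° eastward to -160.2°, crossing the antimeridian.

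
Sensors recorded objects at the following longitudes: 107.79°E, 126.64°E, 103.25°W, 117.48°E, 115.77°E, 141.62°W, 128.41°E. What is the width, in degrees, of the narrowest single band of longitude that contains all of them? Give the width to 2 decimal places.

Sort the longitudes: -141.62°, -103.25°, +107.79°, +115.77°, +117.48°, +126.64°, +128.41°.
Eastward gaps between consecutive values (wrapping around): 38.37°, 211.04°, 7.98°, 1.71°, 9.16°, 1.77°, 89.97°.
Largest gap = 211.04° ⇒ minimal covering band is its complement: 360° − 211.04° = 148.96°.
Band runs from +107.79° eastward to -103.25°, crossing the antimeridian.

148.96°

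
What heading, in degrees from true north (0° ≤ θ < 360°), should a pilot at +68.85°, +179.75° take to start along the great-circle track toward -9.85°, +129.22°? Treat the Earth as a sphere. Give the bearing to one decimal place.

Δλ = 129.22 − 179.75 = -50.53°.
θ = atan2( sin Δλ · cos φ₂ , cos φ₁ · sin φ₂ − sin φ₁ · cos φ₂ · cos Δλ )
  = atan2(-0.76058, -0.64584) = -130.336° → normalised to [0°, 360°): 229.664°.

229.7°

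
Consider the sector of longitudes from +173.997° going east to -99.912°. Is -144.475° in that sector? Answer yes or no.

Yes

Band width going east from +173.997° to -99.912°: ((-99.912 − 173.997) mod 360) = 86.091°.
Offset of -144.475° east of the west edge: ((-144.475 − 173.997) mod 360) = 41.528°.
41.528° ≤ 86.091° ⇒ inside.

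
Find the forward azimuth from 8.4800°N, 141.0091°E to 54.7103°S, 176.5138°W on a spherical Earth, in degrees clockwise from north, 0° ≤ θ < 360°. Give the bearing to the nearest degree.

Δλ = -176.5138 − 141.0091 = -317.5229°; wrapped into (−180°, 180°]: 42.4771°.
θ = atan2( sin Δλ · cos φ₂ , cos φ₁ · sin φ₂ − sin φ₁ · cos φ₂ · cos Δλ )
  = atan2(0.39013, -0.87015) = 155.851° → normalised to [0°, 360°): 155.851°.

156°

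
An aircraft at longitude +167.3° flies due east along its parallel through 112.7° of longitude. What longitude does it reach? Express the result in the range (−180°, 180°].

Start at +167.3°; shift +112.7° → +280.0°.
+280.0° lies outside (−180°, 180°]; subtract 360° → -80.0°.

-80.0°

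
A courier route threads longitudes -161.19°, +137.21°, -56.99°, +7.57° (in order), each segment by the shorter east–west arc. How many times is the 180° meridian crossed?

Leg 1: -161.19° → +137.21°, shortest Δλ = -61.6° (west) — crosses 180°.
Leg 2: +137.21° → -56.99°, shortest Δλ = 165.8° (east) — crosses 180°.
Leg 3: -56.99° → +7.57°, shortest Δλ = 64.56° (east) — does not cross 180°.
Total crossings: 2.

2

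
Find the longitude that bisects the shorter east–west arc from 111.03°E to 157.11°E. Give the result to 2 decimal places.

Signed shortest Δλ from +111.03° to +157.11° is +46.08°.
Midpoint longitude = +111.03° + (+46.08°)/2 = +111.03° + 23.04° = +134.07°.

134.07°E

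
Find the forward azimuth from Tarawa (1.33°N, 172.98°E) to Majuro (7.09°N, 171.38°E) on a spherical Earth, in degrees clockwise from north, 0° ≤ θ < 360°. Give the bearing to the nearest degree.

345°

Δλ = 171.38 − 172.98 = -1.60°.
θ = atan2( sin Δλ · cos φ₂ , cos φ₁ · sin φ₂ − sin φ₁ · cos φ₂ · cos Δλ )
  = atan2(-0.02771, 0.10037) = -15.433° → normalised to [0°, 360°): 344.567°.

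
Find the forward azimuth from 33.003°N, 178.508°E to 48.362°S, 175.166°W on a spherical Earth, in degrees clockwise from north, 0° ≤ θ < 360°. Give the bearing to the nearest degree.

Δλ = -175.166 − 178.508 = -353.674°; wrapped into (−180°, 180°]: 6.326°.
θ = atan2( sin Δλ · cos φ₂ , cos φ₁ · sin φ₂ − sin φ₁ · cos φ₂ · cos Δλ )
  = atan2(0.07321, -0.98646) = 175.756° → normalised to [0°, 360°): 175.756°.

176°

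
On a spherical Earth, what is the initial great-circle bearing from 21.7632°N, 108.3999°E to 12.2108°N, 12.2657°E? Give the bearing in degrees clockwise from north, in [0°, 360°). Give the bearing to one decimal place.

283.6°

Δλ = 12.2657 − 108.3999 = -96.1342°.
θ = atan2( sin Δλ · cos φ₂ , cos φ₁ · sin φ₂ − sin φ₁ · cos φ₂ · cos Δλ )
  = atan2(-0.97178, 0.23516) = -76.397° → normalised to [0°, 360°): 283.603°.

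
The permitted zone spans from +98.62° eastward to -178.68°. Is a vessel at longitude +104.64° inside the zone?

Band width going east from +98.62° to -178.68°: ((-178.68 − 98.62) mod 360) = 82.70°.
Offset of +104.64° east of the west edge: ((104.64 − 98.62) mod 360) = 6.02°.
6.02° ≤ 82.70° ⇒ inside.

Yes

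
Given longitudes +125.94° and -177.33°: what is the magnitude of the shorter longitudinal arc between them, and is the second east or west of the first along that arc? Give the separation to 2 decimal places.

Raw difference: -177.33 − 125.94 = -303.27°.
Normalise into (−180°, 180°]: -303.27° + 360° = 56.73°.
Positive ⇒ the second point lies to the east; separation 56.73°.

56.73° east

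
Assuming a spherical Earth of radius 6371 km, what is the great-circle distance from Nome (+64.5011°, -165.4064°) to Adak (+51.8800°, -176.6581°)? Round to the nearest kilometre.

Δλ = -176.6581 − -165.4064 = -11.2517°.
Δφ = 51.8800 − 64.5011 = -12.6211°.
a = sin²(Δφ/2) + cos φ₁ · cos φ₂ · sin²(Δλ/2) = 0.014636.
c = 2·atan2(√a, √(1−a)) = 0.24255 rad → d = 6371·c ≈ 1545.29 km.

1545 km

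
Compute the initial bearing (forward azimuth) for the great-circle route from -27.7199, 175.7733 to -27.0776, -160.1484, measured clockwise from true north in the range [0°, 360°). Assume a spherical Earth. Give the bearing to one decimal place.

Δλ = -160.1484 − 175.7733 = -335.9217°; wrapped into (−180°, 180°]: 24.0783°.
θ = atan2( sin Δλ · cos φ₂ , cos φ₁ · sin φ₂ − sin φ₁ · cos φ₂ · cos Δλ )
  = atan2(0.36327, -0.02483) = 93.910° → normalised to [0°, 360°): 93.910°.

93.9°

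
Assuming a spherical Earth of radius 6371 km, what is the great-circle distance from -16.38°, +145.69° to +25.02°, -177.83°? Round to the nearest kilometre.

Δλ = -177.83 − 145.69 = -323.52°; wrapped into (−180°, 180°]: 36.48°.
Δφ = 25.02 − -16.38 = 41.40°.
a = sin²(Δφ/2) + cos φ₁ · cos φ₂ · sin²(Δλ/2) = 0.210116.
c = 2·atan2(√a, √(1−a)) = 0.95235 rad → d = 6371·c ≈ 6067.43 km.

6067 km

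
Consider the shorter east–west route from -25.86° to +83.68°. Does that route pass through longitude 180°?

Signed shortest Δλ = ((83.68 − -25.86 + 180) mod 360) − 180 = 109.54°.
Going east by 109.54° from -25.86° reaches +83.68° without touching 180°.

No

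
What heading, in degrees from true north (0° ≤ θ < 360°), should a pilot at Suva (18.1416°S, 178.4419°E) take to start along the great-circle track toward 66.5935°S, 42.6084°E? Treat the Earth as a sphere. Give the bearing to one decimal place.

196.1°

Δλ = 42.6084 − 178.4419 = -135.8335°.
θ = atan2( sin Δλ · cos φ₂ , cos φ₁ · sin φ₂ − sin φ₁ · cos φ₂ · cos Δλ )
  = atan2(-0.27678, -0.96082) = -163.930° → normalised to [0°, 360°): 196.070°.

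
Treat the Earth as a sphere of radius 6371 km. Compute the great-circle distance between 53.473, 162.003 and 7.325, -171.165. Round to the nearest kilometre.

5672 km

Δλ = -171.165 − 162.003 = -333.168°; wrapped into (−180°, 180°]: 26.832°.
Δφ = 7.325 − 53.473 = -46.148°.
a = sin²(Δφ/2) + cos φ₁ · cos φ₂ · sin²(Δλ/2) = 0.185381.
c = 2·atan2(√a, √(1−a)) = 0.89022 rad → d = 6371·c ≈ 5671.62 km.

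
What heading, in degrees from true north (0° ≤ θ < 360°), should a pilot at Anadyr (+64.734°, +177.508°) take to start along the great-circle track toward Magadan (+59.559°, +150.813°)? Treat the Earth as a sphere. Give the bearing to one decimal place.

Δλ = 150.813 − 177.508 = -26.695°.
θ = atan2( sin Δλ · cos φ₂ , cos φ₁ · sin φ₂ − sin φ₁ · cos φ₂ · cos Δλ )
  = atan2(-0.22761, -0.04136) = -100.299° → normalised to [0°, 360°): 259.701°.

259.7°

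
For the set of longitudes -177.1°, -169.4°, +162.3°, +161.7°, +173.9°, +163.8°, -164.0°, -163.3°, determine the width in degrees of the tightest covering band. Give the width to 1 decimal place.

Sort the longitudes: -177.1°, -169.4°, -164.0°, -163.3°, +161.7°, +162.3°, +163.8°, +173.9°.
Eastward gaps between consecutive values (wrapping around): 7.7°, 5.4°, 0.7°, 325.0°, 0.6°, 1.5°, 10.1°, 9.0°.
Largest gap = 325.0° ⇒ minimal covering band is its complement: 360° − 325.0° = 35.0°.
Band runs from +161.7° eastward to -163.3°, crossing the antimeridian.

35.0°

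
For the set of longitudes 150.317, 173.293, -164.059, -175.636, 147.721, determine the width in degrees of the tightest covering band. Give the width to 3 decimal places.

48.220°

Sort the longitudes: -175.636°, -164.059°, +147.721°, +150.317°, +173.293°.
Eastward gaps between consecutive values (wrapping around): 11.577°, 311.780°, 2.596°, 22.976°, 11.071°.
Largest gap = 311.780° ⇒ minimal covering band is its complement: 360° − 311.780° = 48.220°.
Band runs from +147.721° eastward to -164.059°, crossing the antimeridian.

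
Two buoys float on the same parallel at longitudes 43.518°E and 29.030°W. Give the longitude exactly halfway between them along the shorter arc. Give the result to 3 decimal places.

Signed shortest Δλ from +43.518° to -29.030° is -72.548°.
Midpoint longitude = +43.518° + (-72.548°)/2 = +43.518° − 36.274° = +7.244°.

7.244°E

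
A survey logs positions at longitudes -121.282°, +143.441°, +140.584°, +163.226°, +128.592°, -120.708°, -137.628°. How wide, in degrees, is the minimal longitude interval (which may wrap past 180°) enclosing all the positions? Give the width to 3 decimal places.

110.700°

Sort the longitudes: -137.628°, -121.282°, -120.708°, +128.592°, +140.584°, +143.441°, +163.226°.
Eastward gaps between consecutive values (wrapping around): 16.346°, 0.574°, 249.300°, 11.992°, 2.857°, 19.785°, 59.146°.
Largest gap = 249.300° ⇒ minimal covering band is its complement: 360° − 249.300° = 110.700°.
Band runs from +128.592° eastward to -120.708°, crossing the antimeridian.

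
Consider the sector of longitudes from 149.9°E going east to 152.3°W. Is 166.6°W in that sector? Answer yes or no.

Band width going east from +149.9° to -152.3°: ((-152.3 − 149.9) mod 360) = 57.8°.
Offset of -166.6° east of the west edge: ((-166.6 − 149.9) mod 360) = 43.5°.
43.5° ≤ 57.8° ⇒ inside.

Yes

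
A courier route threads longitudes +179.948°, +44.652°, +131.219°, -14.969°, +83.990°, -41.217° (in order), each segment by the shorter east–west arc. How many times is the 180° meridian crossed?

Leg 1: +179.948° → +44.652°, shortest Δλ = -135.296° (west) — does not cross 180°.
Leg 2: +44.652° → +131.219°, shortest Δλ = 86.567° (east) — does not cross 180°.
Leg 3: +131.219° → -14.969°, shortest Δλ = -146.188° (west) — does not cross 180°.
Leg 4: -14.969° → +83.990°, shortest Δλ = 98.959° (east) — does not cross 180°.
Leg 5: +83.990° → -41.217°, shortest Δλ = -125.207° (west) — does not cross 180°.
Total crossings: 0.

0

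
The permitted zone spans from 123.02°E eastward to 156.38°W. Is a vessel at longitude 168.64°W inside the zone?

Band width going east from +123.02° to -156.38°: ((-156.38 − 123.02) mod 360) = 80.60°.
Offset of -168.64° east of the west edge: ((-168.64 − 123.02) mod 360) = 68.34°.
68.34° ≤ 80.60° ⇒ inside.

Yes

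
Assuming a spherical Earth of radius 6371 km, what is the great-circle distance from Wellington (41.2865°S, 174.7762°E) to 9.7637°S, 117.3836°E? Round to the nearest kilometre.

Δλ = 117.3836 − 174.7762 = -57.3926°.
Δφ = -9.7637 − -41.2865 = 31.5228°.
a = sin²(Δφ/2) + cos φ₁ · cos φ₂ · sin²(Δλ/2) = 0.244522.
c = 2·atan2(√a, √(1−a)) = 1.03450 rad → d = 6371·c ≈ 6590.80 km.

6591 km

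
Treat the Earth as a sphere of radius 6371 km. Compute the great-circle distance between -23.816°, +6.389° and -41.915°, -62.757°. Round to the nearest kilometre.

6582 km

Δλ = -62.757 − 6.389 = -69.146°.
Δφ = -41.915 − -23.816 = -18.099°.
a = sin²(Δφ/2) + cos φ₁ · cos φ₂ · sin²(Δλ/2) = 0.243952.
c = 2·atan2(√a, √(1−a)) = 1.03317 rad → d = 6371·c ≈ 6582.34 km.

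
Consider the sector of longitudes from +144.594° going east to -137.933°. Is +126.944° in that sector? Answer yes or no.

No

Band width going east from +144.594° to -137.933°: ((-137.933 − 144.594) mod 360) = 77.473°.
Offset of +126.944° east of the west edge: ((126.944 − 144.594) mod 360) = 342.350°.
342.350° > 77.473° ⇒ outside.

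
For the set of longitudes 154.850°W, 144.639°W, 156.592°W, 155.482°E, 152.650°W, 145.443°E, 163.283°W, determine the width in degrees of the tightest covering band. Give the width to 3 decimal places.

69.918°

Sort the longitudes: -163.283°, -156.592°, -154.850°, -152.650°, -144.639°, +145.443°, +155.482°.
Eastward gaps between consecutive values (wrapping around): 6.691°, 1.742°, 2.200°, 8.011°, 290.082°, 10.039°, 41.235°.
Largest gap = 290.082° ⇒ minimal covering band is its complement: 360° − 290.082° = 69.918°.
Band runs from +145.443° eastward to -144.639°, crossing the antimeridian.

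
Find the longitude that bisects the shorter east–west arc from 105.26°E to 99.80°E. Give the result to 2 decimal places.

102.53°E

Signed shortest Δλ from +105.26° to +99.80° is -5.46°.
Midpoint longitude = +105.26° + (-5.46°)/2 = +105.26° − 2.73° = +102.53°.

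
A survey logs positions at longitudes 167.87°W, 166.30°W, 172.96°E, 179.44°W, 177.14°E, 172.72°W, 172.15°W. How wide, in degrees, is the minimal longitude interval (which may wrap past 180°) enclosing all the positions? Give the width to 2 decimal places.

20.74°

Sort the longitudes: -179.44°, -172.72°, -172.15°, -167.87°, -166.30°, +172.96°, +177.14°.
Eastward gaps between consecutive values (wrapping around): 6.72°, 0.57°, 4.28°, 1.57°, 339.26°, 4.18°, 3.42°.
Largest gap = 339.26° ⇒ minimal covering band is its complement: 360° − 339.26° = 20.74°.
Band runs from +172.96° eastward to -166.30°, crossing the antimeridian.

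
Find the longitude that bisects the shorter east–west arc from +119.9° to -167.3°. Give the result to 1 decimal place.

Signed shortest Δλ from +119.9° to -167.3° is +72.8°.
Midpoint longitude = +119.9° + (+72.8°)/2 = +119.9° + 36.4° = +156.3°.
(The naïve average (+119.9 + -167.3)/2 = -23.7° is on the wrong side of the globe.)

+156.3°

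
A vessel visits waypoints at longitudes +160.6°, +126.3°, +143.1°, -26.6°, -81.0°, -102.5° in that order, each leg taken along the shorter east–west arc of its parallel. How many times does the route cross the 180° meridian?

Leg 1: +160.6° → +126.3°, shortest Δλ = -34.3° (west) — does not cross 180°.
Leg 2: +126.3° → +143.1°, shortest Δλ = 16.8° (east) — does not cross 180°.
Leg 3: +143.1° → -26.6°, shortest Δλ = -169.7° (west) — does not cross 180°.
Leg 4: -26.6° → -81.0°, shortest Δλ = -54.4° (west) — does not cross 180°.
Leg 5: -81.0° → -102.5°, shortest Δλ = -21.5° (west) — does not cross 180°.
Total crossings: 0.

0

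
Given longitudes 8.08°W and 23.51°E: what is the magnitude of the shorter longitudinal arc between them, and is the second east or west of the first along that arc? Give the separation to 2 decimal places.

31.59° east

Raw difference: 23.51 − -8.08 = 31.59°.
Normalise into (−180°, 180°]: 31.59° stays 31.59°.
Positive ⇒ the second point lies to the east; separation 31.59°.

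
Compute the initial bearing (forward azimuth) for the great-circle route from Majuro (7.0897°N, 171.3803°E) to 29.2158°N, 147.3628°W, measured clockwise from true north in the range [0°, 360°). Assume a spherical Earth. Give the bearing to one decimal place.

55.0°

Δλ = -147.3628 − 171.3803 = -318.7431°; wrapped into (−180°, 180°]: 41.2569°.
θ = atan2( sin Δλ · cos φ₂ , cos φ₁ · sin φ₂ − sin φ₁ · cos φ₂ · cos Δλ )
  = atan2(0.57555, 0.40339) = 54.974° → normalised to [0°, 360°): 54.974°.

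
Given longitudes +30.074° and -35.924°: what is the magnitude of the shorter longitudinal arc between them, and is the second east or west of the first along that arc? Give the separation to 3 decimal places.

Raw difference: -35.924 − 30.074 = -65.998°.
Normalise into (−180°, 180°]: -65.998° stays -65.998°.
Negative ⇒ the second point lies to the west; separation 65.998°.

65.998° west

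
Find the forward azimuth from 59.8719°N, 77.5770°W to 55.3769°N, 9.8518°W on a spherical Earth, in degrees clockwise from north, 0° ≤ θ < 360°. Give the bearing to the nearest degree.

67°

Δλ = -9.8518 − -77.5770 = 67.7252°.
θ = atan2( sin Δλ · cos φ₂ , cos φ₁ · sin φ₂ − sin φ₁ · cos φ₂ · cos Δλ )
  = atan2(0.52578, 0.22677) = 66.669° → normalised to [0°, 360°): 66.669°.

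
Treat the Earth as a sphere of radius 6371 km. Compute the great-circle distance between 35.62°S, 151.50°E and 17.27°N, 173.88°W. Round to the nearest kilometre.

Δλ = -173.88 − 151.50 = -325.38°; wrapped into (−180°, 180°]: 34.62°.
Δφ = 17.27 − -35.62 = 52.89°.
a = sin²(Δφ/2) + cos φ₁ · cos φ₂ · sin²(Δλ/2) = 0.267048.
c = 2·atan2(√a, √(1−a)) = 1.08614 rad → d = 6371·c ≈ 6919.81 km.

6920 km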